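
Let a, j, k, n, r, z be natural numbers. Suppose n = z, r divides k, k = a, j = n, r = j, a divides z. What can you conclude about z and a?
z = a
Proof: Because r = j and j = n, r = n. Since n = z, r = z. Because r divides k, z divides k. k = a, so z divides a. a divides z, so a = z. Then z = a.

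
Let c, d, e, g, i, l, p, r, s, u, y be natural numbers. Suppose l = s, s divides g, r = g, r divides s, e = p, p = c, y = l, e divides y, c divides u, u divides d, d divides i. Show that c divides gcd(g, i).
Because r = g and r divides s, g divides s. Because s divides g, s = g. l = s, so l = g. e = p and p = c, thus e = c. y = l and e divides y, so e divides l. Because e = c, c divides l. l = g, so c divides g. c divides u and u divides d, thus c divides d. Since d divides i, c divides i. Since c divides g, c divides gcd(g, i).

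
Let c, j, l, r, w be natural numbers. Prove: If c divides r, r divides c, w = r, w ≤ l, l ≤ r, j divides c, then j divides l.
c divides r and r divides c, therefore c = r. Since w = r and w ≤ l, r ≤ l. Since l ≤ r, r = l. c = r, so c = l. Since j divides c, j divides l.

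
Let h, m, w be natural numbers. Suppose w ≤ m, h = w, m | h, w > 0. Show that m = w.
From h = w and m | h, m | w. Since w > 0, m ≤ w. Since w ≤ m, w = m. Then m = w.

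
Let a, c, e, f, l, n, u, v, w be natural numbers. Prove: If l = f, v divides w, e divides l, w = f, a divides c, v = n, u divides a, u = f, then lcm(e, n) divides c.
Since l = f and e divides l, e divides f. v = n and v divides w, therefore n divides w. w = f, so n divides f. Since e divides f, lcm(e, n) divides f. u = f and u divides a, therefore f divides a. Since lcm(e, n) divides f, lcm(e, n) divides a. Since a divides c, lcm(e, n) divides c.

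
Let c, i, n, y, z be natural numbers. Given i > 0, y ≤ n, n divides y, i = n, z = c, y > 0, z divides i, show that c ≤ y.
n divides y and y > 0, therefore n ≤ y. y ≤ n, so n = y. i = n, so i = y. z = c and z divides i, thus c divides i. Because i > 0, c ≤ i. Since i = y, c ≤ y.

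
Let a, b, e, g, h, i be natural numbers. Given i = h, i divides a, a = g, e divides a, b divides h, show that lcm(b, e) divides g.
i = h and i divides a, hence h divides a. Since b divides h, b divides a. e divides a, so lcm(b, e) divides a. Because a = g, lcm(b, e) divides g.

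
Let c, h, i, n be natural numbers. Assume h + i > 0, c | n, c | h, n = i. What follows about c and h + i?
c ≤ h + i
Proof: Because n = i and c | n, c | i. c | h, so c | h + i. h + i > 0, so c ≤ h + i.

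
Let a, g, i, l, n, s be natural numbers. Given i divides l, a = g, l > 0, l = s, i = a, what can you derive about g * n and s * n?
g * n ≤ s * n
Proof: Since i = a and a = g, i = g. i divides l and l > 0, so i ≤ l. l = s, so i ≤ s. i = g, so g ≤ s. By multiplying by a non-negative, g * n ≤ s * n.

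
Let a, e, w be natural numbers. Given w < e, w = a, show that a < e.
w = a and w < e. By substitution, a < e.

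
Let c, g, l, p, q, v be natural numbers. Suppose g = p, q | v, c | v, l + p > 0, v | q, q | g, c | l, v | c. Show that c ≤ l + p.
q | v and v | q, hence q = v. Because v | c and c | v, v = c. q = v, so q = c. From g = p and q | g, q | p. From q = c, c | p. Because c | l, c | l + p. l + p > 0, so c ≤ l + p.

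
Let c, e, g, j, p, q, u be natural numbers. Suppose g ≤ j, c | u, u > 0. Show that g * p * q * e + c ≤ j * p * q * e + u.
Since g ≤ j, g * p ≤ j * p. Then g * p * q ≤ j * p * q. Then g * p * q * e ≤ j * p * q * e. c | u and u > 0, thus c ≤ u. g * p * q * e ≤ j * p * q * e, so g * p * q * e + c ≤ j * p * q * e + u.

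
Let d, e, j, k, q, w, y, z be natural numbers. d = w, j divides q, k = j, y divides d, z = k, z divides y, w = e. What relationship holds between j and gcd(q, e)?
j divides gcd(q, e)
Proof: Since d = w and w = e, d = e. Since z = k and z divides y, k divides y. Since y divides d, k divides d. k = j, so j divides d. Since d = e, j divides e. j divides q, so j divides gcd(q, e).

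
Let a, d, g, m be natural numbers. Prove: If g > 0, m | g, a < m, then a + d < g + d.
m | g and g > 0, hence m ≤ g. Because a < m, a < g. Then a + d < g + d.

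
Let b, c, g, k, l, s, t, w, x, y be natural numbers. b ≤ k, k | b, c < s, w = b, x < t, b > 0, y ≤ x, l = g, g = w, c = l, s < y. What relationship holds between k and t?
k < t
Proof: k | b and b > 0, therefore k ≤ b. Since b ≤ k, b = k. l = g and g = w, so l = w. w = b, so l = b. Because c = l and c < s, l < s. Since l = b, b < s. b = k, so k < s. s < y and y ≤ x, thus s < x. Since k < s, k < x. Since x < t, k < t.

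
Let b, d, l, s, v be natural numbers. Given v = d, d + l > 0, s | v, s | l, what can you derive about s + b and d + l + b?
s + b ≤ d + l + b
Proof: v = d and s | v, thus s | d. s | l, so s | d + l. d + l > 0, so s ≤ d + l. Then s + b ≤ d + l + b.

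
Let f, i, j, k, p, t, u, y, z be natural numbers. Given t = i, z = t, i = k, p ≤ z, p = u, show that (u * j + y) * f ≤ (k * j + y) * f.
z = t and t = i, hence z = i. Since i = k, z = k. p = u and p ≤ z, so u ≤ z. Since z = k, u ≤ k. By multiplying by a non-negative, u * j ≤ k * j. Then u * j + y ≤ k * j + y. By multiplying by a non-negative, (u * j + y) * f ≤ (k * j + y) * f.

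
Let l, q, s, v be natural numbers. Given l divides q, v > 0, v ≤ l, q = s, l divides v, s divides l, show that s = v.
From q = s and l divides q, l divides s. s divides l, so s = l. l divides v and v > 0, so l ≤ v. v ≤ l, so l = v. Since s = l, s = v.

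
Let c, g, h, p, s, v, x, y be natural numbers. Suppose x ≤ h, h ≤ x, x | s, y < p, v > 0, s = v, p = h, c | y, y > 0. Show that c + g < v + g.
h ≤ x and x ≤ h, thus h = x. From c | y and y > 0, c ≤ y. p = h and y < p, so y < h. Because c ≤ y, c < h. Since h = x, c < x. s = v and x | s, therefore x | v. v > 0, so x ≤ v. Since c < x, c < v. Then c + g < v + g.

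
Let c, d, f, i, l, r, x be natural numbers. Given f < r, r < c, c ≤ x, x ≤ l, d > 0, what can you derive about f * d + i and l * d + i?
f * d + i < l * d + i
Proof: Since r < c and c ≤ x, r < x. Since f < r, f < x. From x ≤ l, f < l. d > 0, so f * d < l * d. Then f * d + i < l * d + i.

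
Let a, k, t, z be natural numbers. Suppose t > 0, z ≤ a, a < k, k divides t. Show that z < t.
z ≤ a and a < k, thus z < k. k divides t and t > 0, thus k ≤ t. z < k, so z < t.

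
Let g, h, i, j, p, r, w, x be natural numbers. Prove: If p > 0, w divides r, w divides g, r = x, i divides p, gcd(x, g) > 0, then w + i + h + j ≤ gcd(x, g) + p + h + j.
r = x and w divides r, hence w divides x. w divides g, so w divides gcd(x, g). Since gcd(x, g) > 0, w ≤ gcd(x, g). Since i divides p and p > 0, i ≤ p. Then i + h ≤ p + h. w ≤ gcd(x, g), so w + i + h ≤ gcd(x, g) + p + h. Then w + i + h + j ≤ gcd(x, g) + p + h + j.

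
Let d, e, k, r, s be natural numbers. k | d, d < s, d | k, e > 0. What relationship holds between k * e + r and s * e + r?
k * e + r < s * e + r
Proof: d | k and k | d, hence d = k. Since d < s, k < s. Since e > 0, k * e < s * e. Then k * e + r < s * e + r.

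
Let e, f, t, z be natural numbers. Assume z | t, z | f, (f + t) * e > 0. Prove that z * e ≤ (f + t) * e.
z | f and z | t, therefore z | f + t. Then z * e | (f + t) * e. (f + t) * e > 0, so z * e ≤ (f + t) * e.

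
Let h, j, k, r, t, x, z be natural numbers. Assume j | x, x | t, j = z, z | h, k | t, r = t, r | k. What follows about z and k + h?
z | k + h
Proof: r = t and r | k, thus t | k. Since k | t, t = k. From j | x and x | t, j | t. Because t = k, j | k. Since j = z, z | k. Since z | h, z | k + h.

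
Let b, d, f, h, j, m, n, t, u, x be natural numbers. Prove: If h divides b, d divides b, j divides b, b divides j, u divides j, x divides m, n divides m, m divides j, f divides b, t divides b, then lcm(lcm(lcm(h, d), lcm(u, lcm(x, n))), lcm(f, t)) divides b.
Since h divides b and d divides b, lcm(h, d) divides b. From j divides b and b divides j, j = b. From x divides m and n divides m, lcm(x, n) divides m. m divides j, so lcm(x, n) divides j. u divides j, so lcm(u, lcm(x, n)) divides j. Since j = b, lcm(u, lcm(x, n)) divides b. From lcm(h, d) divides b, lcm(lcm(h, d), lcm(u, lcm(x, n))) divides b. Because f divides b and t divides b, lcm(f, t) divides b. lcm(lcm(h, d), lcm(u, lcm(x, n))) divides b, so lcm(lcm(lcm(h, d), lcm(u, lcm(x, n))), lcm(f, t)) divides b.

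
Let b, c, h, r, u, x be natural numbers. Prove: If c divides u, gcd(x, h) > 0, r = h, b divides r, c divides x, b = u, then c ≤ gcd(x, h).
Because b = u and b divides r, u divides r. r = h, so u divides h. From c divides u, c divides h. c divides x, so c divides gcd(x, h). gcd(x, h) > 0, so c ≤ gcd(x, h).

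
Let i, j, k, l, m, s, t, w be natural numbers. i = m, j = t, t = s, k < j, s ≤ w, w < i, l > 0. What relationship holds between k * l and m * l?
k * l < m * l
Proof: Because j = t and t = s, j = s. k < j, so k < s. Since s ≤ w, k < w. Since w < i, k < i. Because i = m, k < m. From l > 0, by multiplying by a positive, k * l < m * l.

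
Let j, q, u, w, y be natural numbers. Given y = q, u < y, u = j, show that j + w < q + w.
y = q and u < y, therefore u < q. u = j, so j < q. Then j + w < q + w.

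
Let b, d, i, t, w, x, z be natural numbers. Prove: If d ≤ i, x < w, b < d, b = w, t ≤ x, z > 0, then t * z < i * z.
From t ≤ x and x < w, t < w. Because b < d and d ≤ i, b < i. b = w, so w < i. t < w, so t < i. Because z > 0, by multiplying by a positive, t * z < i * z.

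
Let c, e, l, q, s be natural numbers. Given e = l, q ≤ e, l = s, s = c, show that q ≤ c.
From e = l and l = s, e = s. q ≤ e, so q ≤ s. s = c, so q ≤ c.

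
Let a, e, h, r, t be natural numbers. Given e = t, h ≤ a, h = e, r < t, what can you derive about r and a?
r < a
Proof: From h = e and e = t, h = t. Since h ≤ a, t ≤ a. r < t, so r < a.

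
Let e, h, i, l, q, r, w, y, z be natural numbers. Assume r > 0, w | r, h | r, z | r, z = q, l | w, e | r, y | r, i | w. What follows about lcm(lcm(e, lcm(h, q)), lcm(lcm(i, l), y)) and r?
lcm(lcm(e, lcm(h, q)), lcm(lcm(i, l), y)) ≤ r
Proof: Because z = q and z | r, q | r. Since h | r, lcm(h, q) | r. Since e | r, lcm(e, lcm(h, q)) | r. Since i | w and l | w, lcm(i, l) | w. Since w | r, lcm(i, l) | r. Because y | r, lcm(lcm(i, l), y) | r. Since lcm(e, lcm(h, q)) | r, lcm(lcm(e, lcm(h, q)), lcm(lcm(i, l), y)) | r. Since r > 0, lcm(lcm(e, lcm(h, q)), lcm(lcm(i, l), y)) ≤ r.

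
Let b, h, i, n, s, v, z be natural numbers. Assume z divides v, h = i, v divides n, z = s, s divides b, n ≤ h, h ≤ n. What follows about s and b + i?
s divides b + i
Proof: From n ≤ h and h ≤ n, n = h. z divides v and v divides n, thus z divides n. z = s, so s divides n. n = h, so s divides h. From h = i, s divides i. s divides b, so s divides b + i.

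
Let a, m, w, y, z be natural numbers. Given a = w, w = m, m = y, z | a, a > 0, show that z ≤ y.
a = w and w = m, thus a = m. Since m = y, a = y. Because z | a and a > 0, z ≤ a. From a = y, z ≤ y.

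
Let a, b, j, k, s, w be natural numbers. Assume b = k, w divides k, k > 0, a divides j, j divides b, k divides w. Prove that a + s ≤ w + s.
Since k divides w and w divides k, k = w. b = k and j divides b, thus j divides k. Since a divides j, a divides k. Since k > 0, a ≤ k. Since k = w, a ≤ w. Then a + s ≤ w + s.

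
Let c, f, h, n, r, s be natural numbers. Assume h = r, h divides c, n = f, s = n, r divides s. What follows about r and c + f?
r divides c + f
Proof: h = r and h divides c, so r divides c. s = n and r divides s, therefore r divides n. Because n = f, r divides f. Since r divides c, r divides c + f.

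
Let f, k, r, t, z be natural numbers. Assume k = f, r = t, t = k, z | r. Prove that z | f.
t = k and k = f, thus t = f. r = t and z | r, thus z | t. t = f, so z | f.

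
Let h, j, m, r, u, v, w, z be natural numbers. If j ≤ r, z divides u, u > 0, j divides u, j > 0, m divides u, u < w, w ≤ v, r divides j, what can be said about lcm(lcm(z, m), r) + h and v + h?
lcm(lcm(z, m), r) + h < v + h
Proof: Because z divides u and m divides u, lcm(z, m) divides u. From r divides j and j > 0, r ≤ j. j ≤ r, so j = r. j divides u, so r divides u. lcm(z, m) divides u, so lcm(lcm(z, m), r) divides u. Since u > 0, lcm(lcm(z, m), r) ≤ u. u < w and w ≤ v, hence u < v. Since lcm(lcm(z, m), r) ≤ u, lcm(lcm(z, m), r) < v. Then lcm(lcm(z, m), r) + h < v + h.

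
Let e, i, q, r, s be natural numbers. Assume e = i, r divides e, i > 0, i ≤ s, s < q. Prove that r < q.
e = i and r divides e, hence r divides i. Since i > 0, r ≤ i. Because i ≤ s and s < q, i < q. r ≤ i, so r < q.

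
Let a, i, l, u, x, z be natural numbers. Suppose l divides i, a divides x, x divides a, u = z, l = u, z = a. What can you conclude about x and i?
x divides i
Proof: From a divides x and x divides a, a = x. Since z = a, z = x. From l = u and l divides i, u divides i. Since u = z, z divides i. z = x, so x divides i.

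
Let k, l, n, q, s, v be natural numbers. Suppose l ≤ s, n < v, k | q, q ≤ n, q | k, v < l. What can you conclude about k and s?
k < s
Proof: From q | k and k | q, q = k. From v < l and l ≤ s, v < s. n < v, so n < s. Since q ≤ n, q < s. q = k, so k < s.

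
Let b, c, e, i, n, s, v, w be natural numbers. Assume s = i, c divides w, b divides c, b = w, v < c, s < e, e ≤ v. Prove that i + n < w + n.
From b = w and b divides c, w divides c. Since c divides w, c = w. Since s = i and s < e, i < e. e ≤ v and v < c, thus e < c. i < e, so i < c. Since c = w, i < w. Then i + n < w + n.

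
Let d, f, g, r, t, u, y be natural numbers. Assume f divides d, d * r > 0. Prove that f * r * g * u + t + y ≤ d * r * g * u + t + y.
Since f divides d, f * r divides d * r. Since d * r > 0, f * r ≤ d * r. By multiplying by a non-negative, f * r * g ≤ d * r * g. By multiplying by a non-negative, f * r * g * u ≤ d * r * g * u. Then f * r * g * u + t ≤ d * r * g * u + t. Then f * r * g * u + t + y ≤ d * r * g * u + t + y.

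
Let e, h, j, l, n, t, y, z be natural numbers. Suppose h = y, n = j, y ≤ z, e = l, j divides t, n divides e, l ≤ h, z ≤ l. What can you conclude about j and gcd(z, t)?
j divides gcd(z, t)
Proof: Because h = y and l ≤ h, l ≤ y. y ≤ z, so l ≤ z. z ≤ l, so l = z. Since e = l and n divides e, n divides l. Since n = j, j divides l. l = z, so j divides z. From j divides t, j divides gcd(z, t).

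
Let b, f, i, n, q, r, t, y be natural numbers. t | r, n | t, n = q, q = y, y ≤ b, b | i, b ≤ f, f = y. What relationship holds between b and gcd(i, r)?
b | gcd(i, r)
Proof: f = y and b ≤ f, so b ≤ y. Since y ≤ b, y = b. q = y, so q = b. n | t and t | r, thus n | r. Since n = q, q | r. Because q = b, b | r. Since b | i, b | gcd(i, r).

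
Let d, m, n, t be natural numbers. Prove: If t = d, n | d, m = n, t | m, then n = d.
t = d and t | m, so d | m. m = n, so d | n. Since n | d, n = d.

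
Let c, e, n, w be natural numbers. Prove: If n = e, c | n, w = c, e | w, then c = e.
Since n = e and c | n, c | e. w = c and e | w, thus e | c. Since c | e, c = e.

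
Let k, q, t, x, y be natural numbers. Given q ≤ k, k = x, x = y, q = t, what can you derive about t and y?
t ≤ y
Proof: k = x and x = y, hence k = y. q ≤ k, so q ≤ y. q = t, so t ≤ y.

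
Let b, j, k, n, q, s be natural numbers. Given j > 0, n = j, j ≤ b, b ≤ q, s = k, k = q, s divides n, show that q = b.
s = k and s divides n, hence k divides n. Since n = j, k divides j. Since k = q, q divides j. Since j > 0, q ≤ j. Since j ≤ b, q ≤ b. b ≤ q, so b = q. Then q = b.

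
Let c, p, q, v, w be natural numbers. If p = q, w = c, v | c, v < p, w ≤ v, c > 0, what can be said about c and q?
c < q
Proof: From v | c and c > 0, v ≤ c. w = c and w ≤ v, hence c ≤ v. From v ≤ c, v = c. Since v < p, c < p. From p = q, c < q.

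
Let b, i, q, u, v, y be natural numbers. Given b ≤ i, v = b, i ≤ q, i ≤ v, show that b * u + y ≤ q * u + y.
v = b and i ≤ v, so i ≤ b. Since b ≤ i, i = b. Since i ≤ q, b ≤ q. Then b * u ≤ q * u. Then b * u + y ≤ q * u + y.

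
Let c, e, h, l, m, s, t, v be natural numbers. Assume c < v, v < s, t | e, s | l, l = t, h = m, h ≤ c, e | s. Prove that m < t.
l = t and s | l, thus s | t. t | e and e | s, so t | s. Since s | t, s = t. Because h = m and h ≤ c, m ≤ c. c < v and v < s, thus c < s. m ≤ c, so m < s. Since s = t, m < t.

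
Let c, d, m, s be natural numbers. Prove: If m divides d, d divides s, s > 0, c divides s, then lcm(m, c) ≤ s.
Since m divides d and d divides s, m divides s. Since c divides s, lcm(m, c) divides s. Because s > 0, lcm(m, c) ≤ s.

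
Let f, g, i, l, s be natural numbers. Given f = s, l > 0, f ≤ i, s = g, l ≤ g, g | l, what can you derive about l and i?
l ≤ i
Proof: From f = s and s = g, f = g. g | l and l > 0, thus g ≤ l. l ≤ g, so g = l. f = g, so f = l. f ≤ i, so l ≤ i.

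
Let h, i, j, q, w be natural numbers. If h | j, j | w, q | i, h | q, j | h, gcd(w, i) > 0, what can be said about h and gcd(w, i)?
h ≤ gcd(w, i)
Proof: j | h and h | j, hence j = h. j | w, so h | w. Since h | q and q | i, h | i. Since h | w, h | gcd(w, i). Since gcd(w, i) > 0, h ≤ gcd(w, i).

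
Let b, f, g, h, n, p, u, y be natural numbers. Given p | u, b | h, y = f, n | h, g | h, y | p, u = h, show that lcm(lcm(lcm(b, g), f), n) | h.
b | h and g | h, so lcm(b, g) | h. Since y = f and y | p, f | p. u = h and p | u, hence p | h. Because f | p, f | h. Since lcm(b, g) | h, lcm(lcm(b, g), f) | h. n | h, so lcm(lcm(lcm(b, g), f), n) | h.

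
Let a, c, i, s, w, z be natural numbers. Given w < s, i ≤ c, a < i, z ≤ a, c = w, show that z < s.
c = w and i ≤ c, therefore i ≤ w. a < i, so a < w. Since w < s, a < s. Since z ≤ a, z < s.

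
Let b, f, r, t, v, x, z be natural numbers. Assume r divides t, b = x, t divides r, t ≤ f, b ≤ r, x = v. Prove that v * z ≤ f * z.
From b = x and x = v, b = v. Since r divides t and t divides r, r = t. b ≤ r, so b ≤ t. Since t ≤ f, b ≤ f. Since b = v, v ≤ f. By multiplying by a non-negative, v * z ≤ f * z.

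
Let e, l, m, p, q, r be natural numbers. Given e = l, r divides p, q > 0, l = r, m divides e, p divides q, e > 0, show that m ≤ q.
e = l and l = r, thus e = r. m divides e and e > 0, so m ≤ e. Since e = r, m ≤ r. Since r divides p and p divides q, r divides q. q > 0, so r ≤ q. Since m ≤ r, m ≤ q.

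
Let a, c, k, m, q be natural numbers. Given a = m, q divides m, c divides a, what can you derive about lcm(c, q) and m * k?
lcm(c, q) divides m * k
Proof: a = m and c divides a, therefore c divides m. q divides m, so lcm(c, q) divides m. Then lcm(c, q) divides m * k.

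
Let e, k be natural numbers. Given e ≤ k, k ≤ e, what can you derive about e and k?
e = k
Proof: e ≤ k and k ≤ e. By antisymmetry, e = k.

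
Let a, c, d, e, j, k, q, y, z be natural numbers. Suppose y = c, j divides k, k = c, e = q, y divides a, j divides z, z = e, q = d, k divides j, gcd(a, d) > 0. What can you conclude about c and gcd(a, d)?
c ≤ gcd(a, d)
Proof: y = c and y divides a, so c divides a. j divides k and k divides j, so j = k. z = e and j divides z, hence j divides e. j = k, so k divides e. k = c, so c divides e. e = q, so c divides q. q = d, so c divides d. Since c divides a, c divides gcd(a, d). gcd(a, d) > 0, so c ≤ gcd(a, d).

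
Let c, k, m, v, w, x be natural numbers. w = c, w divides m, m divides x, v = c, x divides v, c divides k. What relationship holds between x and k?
x divides k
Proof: Because w divides m and m divides x, w divides x. w = c, so c divides x. v = c and x divides v, hence x divides c. c divides x, so c = x. c divides k, so x divides k.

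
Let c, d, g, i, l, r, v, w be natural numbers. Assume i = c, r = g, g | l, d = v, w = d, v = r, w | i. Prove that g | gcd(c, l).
From w = d and d = v, w = v. v = r, so w = r. w | i, so r | i. i = c, so r | c. r = g, so g | c. g | l, so g | gcd(c, l).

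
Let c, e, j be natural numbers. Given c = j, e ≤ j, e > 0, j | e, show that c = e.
Because j | e and e > 0, j ≤ e. e ≤ j, so j = e. c = j, so c = e.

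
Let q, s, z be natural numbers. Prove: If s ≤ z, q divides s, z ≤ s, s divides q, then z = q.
z ≤ s and s ≤ z, thus z = s. s divides q and q divides s, therefore s = q. Since z = s, z = q.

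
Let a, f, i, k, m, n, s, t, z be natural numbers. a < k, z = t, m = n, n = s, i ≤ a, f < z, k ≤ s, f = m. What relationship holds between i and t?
i < t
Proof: i ≤ a and a < k, thus i < k. k ≤ s, so i < s. f = m and f < z, so m < z. Since m = n, n < z. z = t, so n < t. Since n = s, s < t. Since i < s, i < t.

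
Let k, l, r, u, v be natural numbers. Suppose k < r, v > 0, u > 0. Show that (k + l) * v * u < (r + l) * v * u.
k < r, hence k + l < r + l. Because v > 0, (k + l) * v < (r + l) * v. Since u > 0, (k + l) * v * u < (r + l) * v * u.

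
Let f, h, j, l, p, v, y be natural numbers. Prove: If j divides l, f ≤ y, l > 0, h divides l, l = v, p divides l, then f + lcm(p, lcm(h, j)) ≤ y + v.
h divides l and j divides l, thus lcm(h, j) divides l. Since p divides l, lcm(p, lcm(h, j)) divides l. Since l > 0, lcm(p, lcm(h, j)) ≤ l. l = v, so lcm(p, lcm(h, j)) ≤ v. Since f ≤ y, f + lcm(p, lcm(h, j)) ≤ y + v.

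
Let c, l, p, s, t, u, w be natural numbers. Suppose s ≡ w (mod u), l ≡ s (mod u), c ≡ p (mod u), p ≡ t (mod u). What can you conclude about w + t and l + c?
w + t ≡ l + c (mod u)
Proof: Because l ≡ s (mod u) and s ≡ w (mod u), l ≡ w (mod u). c ≡ p (mod u) and p ≡ t (mod u), so c ≡ t (mod u). l ≡ w (mod u), so l + c ≡ w + t (mod u). Then w + t ≡ l + c (mod u).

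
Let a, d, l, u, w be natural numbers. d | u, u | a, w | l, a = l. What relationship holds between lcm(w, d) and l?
lcm(w, d) | l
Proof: From a = l and u | a, u | l. d | u, so d | l. w | l, so lcm(w, d) | l.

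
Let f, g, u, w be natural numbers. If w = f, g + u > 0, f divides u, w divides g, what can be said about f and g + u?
f ≤ g + u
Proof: w = f and w divides g, hence f divides g. f divides u, so f divides g + u. Since g + u > 0, f ≤ g + u.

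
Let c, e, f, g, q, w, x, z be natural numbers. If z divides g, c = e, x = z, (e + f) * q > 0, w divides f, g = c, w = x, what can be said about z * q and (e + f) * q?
z * q ≤ (e + f) * q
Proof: g = c and z divides g, so z divides c. c = e, so z divides e. w = x and x = z, thus w = z. Since w divides f, z divides f. Since z divides e, z divides e + f. Then z * q divides (e + f) * q. (e + f) * q > 0, so z * q ≤ (e + f) * q.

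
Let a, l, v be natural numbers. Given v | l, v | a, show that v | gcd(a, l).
v | a and v | l. Because common divisors divide the gcd, v | gcd(a, l).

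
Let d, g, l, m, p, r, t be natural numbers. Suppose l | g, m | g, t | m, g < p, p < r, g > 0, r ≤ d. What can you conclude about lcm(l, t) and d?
lcm(l, t) < d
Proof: t | m and m | g, thus t | g. l | g, so lcm(l, t) | g. g > 0, so lcm(l, t) ≤ g. Since g < p and p < r, g < r. Since r ≤ d, g < d. Since lcm(l, t) ≤ g, lcm(l, t) < d.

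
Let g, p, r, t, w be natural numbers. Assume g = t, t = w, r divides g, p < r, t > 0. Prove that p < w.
g = t and r divides g, thus r divides t. t > 0, so r ≤ t. t = w, so r ≤ w. p < r, so p < w.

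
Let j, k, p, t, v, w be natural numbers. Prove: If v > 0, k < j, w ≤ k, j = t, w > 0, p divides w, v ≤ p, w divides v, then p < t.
Since w divides v and v > 0, w ≤ v. v ≤ p, so w ≤ p. p divides w and w > 0, thus p ≤ w. w ≤ p, so w = p. From w ≤ k, p ≤ k. j = t and k < j, so k < t. Since p ≤ k, p < t.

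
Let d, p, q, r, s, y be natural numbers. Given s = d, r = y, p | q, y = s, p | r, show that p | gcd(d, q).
y = s and s = d, hence y = d. r = y and p | r, therefore p | y. Since y = d, p | d. Since p | q, p | gcd(d, q).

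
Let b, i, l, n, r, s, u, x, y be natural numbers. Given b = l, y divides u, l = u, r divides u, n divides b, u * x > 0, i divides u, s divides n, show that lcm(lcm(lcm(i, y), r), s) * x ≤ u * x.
i divides u and y divides u, thus lcm(i, y) divides u. r divides u, so lcm(lcm(i, y), r) divides u. b = l and n divides b, therefore n divides l. Since l = u, n divides u. s divides n, so s divides u. Since lcm(lcm(i, y), r) divides u, lcm(lcm(lcm(i, y), r), s) divides u. Then lcm(lcm(lcm(i, y), r), s) * x divides u * x. Since u * x > 0, lcm(lcm(lcm(i, y), r), s) * x ≤ u * x.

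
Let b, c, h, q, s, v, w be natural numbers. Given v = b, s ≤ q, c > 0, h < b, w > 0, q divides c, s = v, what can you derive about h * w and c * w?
h * w < c * w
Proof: Because s = v and s ≤ q, v ≤ q. v = b, so b ≤ q. q divides c and c > 0, therefore q ≤ c. Because b ≤ q, b ≤ c. Since h < b, h < c. Using w > 0, by multiplying by a positive, h * w < c * w.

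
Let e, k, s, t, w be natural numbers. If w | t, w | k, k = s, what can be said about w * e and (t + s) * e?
w * e | (t + s) * e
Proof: k = s and w | k, hence w | s. w | t, so w | t + s. Then w * e | (t + s) * e.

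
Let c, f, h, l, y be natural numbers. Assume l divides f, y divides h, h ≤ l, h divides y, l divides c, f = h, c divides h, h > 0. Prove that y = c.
f = h and l divides f, therefore l divides h. h > 0, so l ≤ h. h ≤ l, so l = h. l divides c, so h divides c. c divides h, so c = h. h divides y and y divides h, hence h = y. From c = h, c = y. Then y = c.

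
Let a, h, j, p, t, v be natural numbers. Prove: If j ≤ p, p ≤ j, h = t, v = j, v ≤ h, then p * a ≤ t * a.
j ≤ p and p ≤ j, so j = p. v = j and v ≤ h, therefore j ≤ h. Since h = t, j ≤ t. Because j = p, p ≤ t. Then p * a ≤ t * a.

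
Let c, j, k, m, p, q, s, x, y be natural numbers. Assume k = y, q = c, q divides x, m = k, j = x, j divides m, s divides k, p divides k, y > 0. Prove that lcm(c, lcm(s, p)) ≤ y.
j = x and j divides m, thus x divides m. Since m = k, x divides k. Since q divides x, q divides k. Since q = c, c divides k. s divides k and p divides k, hence lcm(s, p) divides k. Because c divides k, lcm(c, lcm(s, p)) divides k. k = y, so lcm(c, lcm(s, p)) divides y. Because y > 0, lcm(c, lcm(s, p)) ≤ y.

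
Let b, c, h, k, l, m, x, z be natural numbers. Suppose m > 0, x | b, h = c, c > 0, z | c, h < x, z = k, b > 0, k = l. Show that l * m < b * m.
z = k and z | c, therefore k | c. Since k = l, l | c. c > 0, so l ≤ c. h = c and h < x, therefore c < x. Because l ≤ c, l < x. From x | b and b > 0, x ≤ b. Because l < x, l < b. From m > 0, l * m < b * m.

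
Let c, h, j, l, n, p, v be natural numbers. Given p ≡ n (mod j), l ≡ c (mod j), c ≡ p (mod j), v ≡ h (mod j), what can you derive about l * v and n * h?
l * v ≡ n * h (mod j)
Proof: Because l ≡ c (mod j) and c ≡ p (mod j), l ≡ p (mod j). Since p ≡ n (mod j), l ≡ n (mod j). From v ≡ h (mod j), by multiplying congruences, l * v ≡ n * h (mod j).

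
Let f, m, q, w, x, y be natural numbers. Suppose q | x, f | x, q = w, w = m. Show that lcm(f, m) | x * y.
Since q = w and w = m, q = m. q | x, so m | x. f | x, so lcm(f, m) | x. Then lcm(f, m) | x * y.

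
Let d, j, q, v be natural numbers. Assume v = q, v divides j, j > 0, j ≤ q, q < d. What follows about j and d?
j < d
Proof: Since v = q and v divides j, q divides j. Since j > 0, q ≤ j. j ≤ q, so q = j. Since q < d, j < d.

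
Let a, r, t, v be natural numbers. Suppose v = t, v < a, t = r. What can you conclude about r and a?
r < a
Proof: v = t and t = r, therefore v = r. Since v < a, r < a.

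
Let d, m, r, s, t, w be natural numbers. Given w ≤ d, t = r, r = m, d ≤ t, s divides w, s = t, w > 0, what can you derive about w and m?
w = m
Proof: w ≤ d and d ≤ t, therefore w ≤ t. From s = t and s divides w, t divides w. w > 0, so t ≤ w. w ≤ t, so w = t. Since t = r, w = r. r = m, so w = m.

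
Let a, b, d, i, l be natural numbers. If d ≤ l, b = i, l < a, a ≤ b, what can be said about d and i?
d < i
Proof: l < a and a ≤ b, hence l < b. Since b = i, l < i. Because d ≤ l, d < i.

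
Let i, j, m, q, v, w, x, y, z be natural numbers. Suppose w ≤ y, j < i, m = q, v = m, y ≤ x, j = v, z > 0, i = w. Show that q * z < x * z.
From j = v and v = m, j = m. Since j < i, m < i. m = q, so q < i. i = w, so q < w. Since w ≤ y and y ≤ x, w ≤ x. Since q < w, q < x. Using z > 0, by multiplying by a positive, q * z < x * z.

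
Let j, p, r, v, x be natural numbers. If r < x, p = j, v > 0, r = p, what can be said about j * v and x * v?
j * v < x * v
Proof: From r = p and p = j, r = j. From r < x, j < x. Since v > 0, by multiplying by a positive, j * v < x * v.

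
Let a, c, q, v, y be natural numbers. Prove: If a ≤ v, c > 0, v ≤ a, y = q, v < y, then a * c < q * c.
v ≤ a and a ≤ v, thus v = a. y = q and v < y, so v < q. Since v = a, a < q. Using c > 0 and multiplying by a positive, a * c < q * c.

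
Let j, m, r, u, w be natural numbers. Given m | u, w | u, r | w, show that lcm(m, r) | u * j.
r | w and w | u, hence r | u. m | u, so lcm(m, r) | u. Then lcm(m, r) | u * j.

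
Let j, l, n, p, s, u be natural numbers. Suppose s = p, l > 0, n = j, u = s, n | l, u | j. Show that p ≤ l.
From u = s and s = p, u = p. From n = j and n | l, j | l. u | j, so u | l. Since l > 0, u ≤ l. Since u = p, p ≤ l.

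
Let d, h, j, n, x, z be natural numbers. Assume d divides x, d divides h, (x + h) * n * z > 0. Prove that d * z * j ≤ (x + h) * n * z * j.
From d divides x and d divides h, d divides x + h. Then d divides (x + h) * n. Then d * z divides (x + h) * n * z. (x + h) * n * z > 0, so d * z ≤ (x + h) * n * z. By multiplying by a non-negative, d * z * j ≤ (x + h) * n * z * j.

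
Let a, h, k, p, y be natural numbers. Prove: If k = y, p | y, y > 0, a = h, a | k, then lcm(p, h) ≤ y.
k = y and a | k, therefore a | y. Since a = h, h | y. Since p | y, lcm(p, h) | y. y > 0, so lcm(p, h) ≤ y.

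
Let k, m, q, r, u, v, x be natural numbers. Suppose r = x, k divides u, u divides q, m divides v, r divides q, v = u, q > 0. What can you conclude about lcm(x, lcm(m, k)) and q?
lcm(x, lcm(m, k)) ≤ q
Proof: r = x and r divides q, so x divides q. From v = u and m divides v, m divides u. Since k divides u, lcm(m, k) divides u. u divides q, so lcm(m, k) divides q. x divides q, so lcm(x, lcm(m, k)) divides q. q > 0, so lcm(x, lcm(m, k)) ≤ q.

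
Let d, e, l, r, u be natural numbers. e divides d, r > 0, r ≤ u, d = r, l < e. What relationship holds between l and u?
l < u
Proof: Since d = r and e divides d, e divides r. Since r > 0, e ≤ r. r ≤ u, so e ≤ u. l < e, so l < u.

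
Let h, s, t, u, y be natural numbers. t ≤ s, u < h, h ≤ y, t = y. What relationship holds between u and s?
u < s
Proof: Because t = y and t ≤ s, y ≤ s. Since h ≤ y, h ≤ s. From u < h, u < s.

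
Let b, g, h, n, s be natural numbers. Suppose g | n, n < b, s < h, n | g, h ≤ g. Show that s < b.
g | n and n | g, therefore g = n. From h ≤ g, h ≤ n. Since s < h, s < n. n < b, so s < b.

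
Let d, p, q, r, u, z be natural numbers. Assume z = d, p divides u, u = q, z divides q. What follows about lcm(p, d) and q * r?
lcm(p, d) divides q * r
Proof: u = q and p divides u, therefore p divides q. z = d and z divides q, therefore d divides q. p divides q, so lcm(p, d) divides q. Then lcm(p, d) divides q * r.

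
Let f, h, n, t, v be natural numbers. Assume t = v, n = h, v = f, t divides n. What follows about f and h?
f divides h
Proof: t = v and v = f, hence t = f. Since t divides n, f divides n. n = h, so f divides h.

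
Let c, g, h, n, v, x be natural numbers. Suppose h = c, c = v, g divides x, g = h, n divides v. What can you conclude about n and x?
n divides x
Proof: From h = c and c = v, h = v. g = h and g divides x, thus h divides x. h = v, so v divides x. From n divides v, n divides x.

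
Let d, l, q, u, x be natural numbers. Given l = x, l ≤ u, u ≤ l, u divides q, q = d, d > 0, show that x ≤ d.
Because u ≤ l and l ≤ u, u = l. Because l = x, u = x. q = d and u divides q, therefore u divides d. Because d > 0, u ≤ d. From u = x, x ≤ d.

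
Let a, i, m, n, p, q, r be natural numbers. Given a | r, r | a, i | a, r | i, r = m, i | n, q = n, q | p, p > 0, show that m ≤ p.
a | r and r | a, so a = r. i | a, so i | r. r | i, so i = r. Since r = m, i = m. q = n and q | p, so n | p. i | n, so i | p. Since p > 0, i ≤ p. Since i = m, m ≤ p.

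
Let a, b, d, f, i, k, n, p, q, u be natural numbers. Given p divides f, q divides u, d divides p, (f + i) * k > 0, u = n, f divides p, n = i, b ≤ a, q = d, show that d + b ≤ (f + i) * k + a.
p divides f and f divides p, so p = f. d divides p, so d divides f. u = n and n = i, so u = i. Since q divides u, q divides i. Since q = d, d divides i. d divides f, so d divides f + i. Then d divides (f + i) * k. (f + i) * k > 0, so d ≤ (f + i) * k. Since b ≤ a, d + b ≤ (f + i) * k + a.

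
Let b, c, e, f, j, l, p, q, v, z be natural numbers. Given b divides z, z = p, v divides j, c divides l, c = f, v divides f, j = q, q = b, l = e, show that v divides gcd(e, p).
l = e and c divides l, hence c divides e. Since c = f, f divides e. From v divides f, v divides e. Since j = q and q = b, j = b. v divides j, so v divides b. z = p and b divides z, thus b divides p. Since v divides b, v divides p. v divides e, so v divides gcd(e, p).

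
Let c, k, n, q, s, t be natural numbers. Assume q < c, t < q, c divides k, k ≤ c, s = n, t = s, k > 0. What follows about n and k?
n < k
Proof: c divides k and k > 0, thus c ≤ k. k ≤ c, so c = k. From t = s and s = n, t = n. Since t < q and q < c, t < c. Since t = n, n < c. c = k, so n < k.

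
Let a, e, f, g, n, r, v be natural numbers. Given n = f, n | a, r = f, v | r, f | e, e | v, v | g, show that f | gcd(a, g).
From n = f and n | a, f | a. r = f and v | r, therefore v | f. Because f | e and e | v, f | v. Since v | f, v = f. Because v | g, f | g. Since f | a, f | gcd(a, g).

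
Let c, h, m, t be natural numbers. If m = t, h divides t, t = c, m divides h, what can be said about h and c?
h = c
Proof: Since m = t and m divides h, t divides h. Because h divides t, h = t. Because t = c, h = c.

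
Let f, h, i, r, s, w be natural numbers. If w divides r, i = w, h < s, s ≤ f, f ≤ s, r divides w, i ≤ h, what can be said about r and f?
r < f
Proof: Because w divides r and r divides w, w = r. Since i = w, i = r. Because s ≤ f and f ≤ s, s = f. i ≤ h and h < s, hence i < s. s = f, so i < f. i = r, so r < f.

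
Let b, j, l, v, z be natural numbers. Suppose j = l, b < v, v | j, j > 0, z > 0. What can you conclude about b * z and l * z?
b * z < l * z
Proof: Because v | j and j > 0, v ≤ j. Since b < v, b < j. j = l, so b < l. Since z > 0, b * z < l * z.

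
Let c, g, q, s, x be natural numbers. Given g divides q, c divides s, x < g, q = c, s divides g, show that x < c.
Since q = c and g divides q, g divides c. Because c divides s and s divides g, c divides g. g divides c, so g = c. x < g, so x < c.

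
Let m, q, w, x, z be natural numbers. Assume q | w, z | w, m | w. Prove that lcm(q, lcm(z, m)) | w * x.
z | w and m | w, therefore lcm(z, m) | w. q | w, so lcm(q, lcm(z, m)) | w. Then lcm(q, lcm(z, m)) | w * x.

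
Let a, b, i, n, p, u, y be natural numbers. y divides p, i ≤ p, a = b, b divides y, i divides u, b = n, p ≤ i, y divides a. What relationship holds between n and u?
n divides u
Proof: a = b and y divides a, therefore y divides b. From b divides y, y = b. Since b = n, y = n. p ≤ i and i ≤ p, hence p = i. y divides p, so y divides i. i divides u, so y divides u. Since y = n, n divides u.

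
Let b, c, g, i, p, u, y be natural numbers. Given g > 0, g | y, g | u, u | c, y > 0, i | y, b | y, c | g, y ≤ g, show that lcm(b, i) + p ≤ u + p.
Because u | c and c | g, u | g. g | u, so g = u. From g | y and y > 0, g ≤ y. y ≤ g, so y = g. b | y and i | y, hence lcm(b, i) | y. Since y = g, lcm(b, i) | g. Since g > 0, lcm(b, i) ≤ g. Since g = u, lcm(b, i) ≤ u. Then lcm(b, i) + p ≤ u + p.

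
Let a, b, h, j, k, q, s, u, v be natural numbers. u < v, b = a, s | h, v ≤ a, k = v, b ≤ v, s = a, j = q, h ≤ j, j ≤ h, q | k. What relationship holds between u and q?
u < q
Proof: b = a and b ≤ v, hence a ≤ v. Since v ≤ a, a = v. Since h ≤ j and j ≤ h, h = j. Because j = q, h = q. s = a and s | h, thus a | h. Since h = q, a | q. Since a = v, v | q. Because k = v and q | k, q | v. Since v | q, v = q. u < v, so u < q.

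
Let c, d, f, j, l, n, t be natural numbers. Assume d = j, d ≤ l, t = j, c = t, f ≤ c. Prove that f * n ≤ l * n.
c = t and t = j, so c = j. f ≤ c, so f ≤ j. From d = j and d ≤ l, j ≤ l. From f ≤ j, f ≤ l. By multiplying by a non-negative, f * n ≤ l * n.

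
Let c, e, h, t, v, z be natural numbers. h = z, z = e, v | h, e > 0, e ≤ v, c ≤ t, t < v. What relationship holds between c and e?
c < e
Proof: Because h = z and z = e, h = e. v | h, so v | e. Since e > 0, v ≤ e. e ≤ v, so v = e. From c ≤ t and t < v, c < v. Since v = e, c < e.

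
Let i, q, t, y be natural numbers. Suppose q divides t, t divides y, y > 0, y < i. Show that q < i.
q divides t and t divides y, so q divides y. y > 0, so q ≤ y. Since y < i, q < i.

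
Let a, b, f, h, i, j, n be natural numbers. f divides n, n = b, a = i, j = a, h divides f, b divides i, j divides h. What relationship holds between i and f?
i = f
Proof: From n = b and f divides n, f divides b. Because b divides i, f divides i. Because j = a and a = i, j = i. j divides h and h divides f, therefore j divides f. j = i, so i divides f. f divides i, so f = i. Then i = f.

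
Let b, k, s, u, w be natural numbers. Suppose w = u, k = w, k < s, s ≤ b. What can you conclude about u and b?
u < b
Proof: k = w and w = u, therefore k = u. Since k < s, u < s. Since s ≤ b, u < b.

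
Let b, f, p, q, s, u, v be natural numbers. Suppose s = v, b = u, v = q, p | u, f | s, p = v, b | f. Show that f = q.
Because s = v and f | s, f | v. b = u and b | f, therefore u | f. p | u, so p | f. p = v, so v | f. f | v, so f = v. Since v = q, f = q.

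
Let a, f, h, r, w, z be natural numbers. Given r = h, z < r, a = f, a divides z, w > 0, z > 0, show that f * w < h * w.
From a = f and a divides z, f divides z. z > 0, so f ≤ z. r = h and z < r, therefore z < h. Since f ≤ z, f < h. Since w > 0, by multiplying by a positive, f * w < h * w.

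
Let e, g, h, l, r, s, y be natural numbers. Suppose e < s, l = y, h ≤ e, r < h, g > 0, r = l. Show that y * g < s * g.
r = l and l = y, therefore r = y. Since r < h, y < h. h ≤ e and e < s, therefore h < s. Since y < h, y < s. g > 0, so y * g < s * g.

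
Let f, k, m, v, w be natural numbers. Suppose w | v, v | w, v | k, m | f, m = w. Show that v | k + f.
w | v and v | w, thus w = v. Since m = w, m = v. m | f, so v | f. v | k, so v | k + f.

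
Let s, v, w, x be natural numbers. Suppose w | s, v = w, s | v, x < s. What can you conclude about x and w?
x < w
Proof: v = w and s | v, therefore s | w. From w | s, s = w. x < s, so x < w.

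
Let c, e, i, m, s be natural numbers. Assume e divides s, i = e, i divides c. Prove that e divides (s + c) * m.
Since i = e and i divides c, e divides c. e divides s, so e divides s + c. Then e divides (s + c) * m.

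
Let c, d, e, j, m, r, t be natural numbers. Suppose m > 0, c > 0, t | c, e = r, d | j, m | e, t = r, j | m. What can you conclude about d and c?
d ≤ c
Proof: d | j and j | m, therefore d | m. m > 0, so d ≤ m. e = r and m | e, so m | r. Since t = r and t | c, r | c. m | r, so m | c. Since c > 0, m ≤ c. d ≤ m, so d ≤ c.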